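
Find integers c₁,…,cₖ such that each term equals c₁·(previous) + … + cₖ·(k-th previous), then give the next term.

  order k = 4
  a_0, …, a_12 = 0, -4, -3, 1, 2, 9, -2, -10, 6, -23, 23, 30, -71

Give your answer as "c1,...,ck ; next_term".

  a_4 = -1·1 + -1·-3 + 0·-4 + -3·0 = 2
  a_5 = -1·2 + -1·1 + 0·-3 + -3·-4 = 9
  a_6 = -1·9 + -1·2 + 0·1 + -3·-3 = -2
  a_7 = -1·-2 + -1·9 + 0·2 + -3·1 = -10
  a_8 = -1·-10 + -1·-2 + 0·9 + -3·2 = 6
  a_9 = -1·6 + -1·-10 + 0·-2 + -3·9 = -23
  a_10 = -1·-23 + -1·6 + 0·-10 + -3·-2 = 23
  a_11 = -1·23 + -1·-23 + 0·6 + -3·-10 = 30
  a_12 = -1·30 + -1·23 + 0·-23 + -3·6 = -71
  a_13 = -1·-71 + -1·30 + 0·23 + -3·-23 = 110

-1,-1,0,-3 ; 110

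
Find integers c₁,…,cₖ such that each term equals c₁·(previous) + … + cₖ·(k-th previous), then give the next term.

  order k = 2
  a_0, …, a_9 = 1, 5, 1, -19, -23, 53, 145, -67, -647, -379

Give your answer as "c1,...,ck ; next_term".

  a_2 = 1·5 + -4·1 = 1
  a_3 = 1·1 + -4·5 = -19
  a_4 = 1·-19 + -4·1 = -23
  a_5 = 1·-23 + -4·-19 = 53
  a_6 = 1·53 + -4·-23 = 145
  a_7 = 1·145 + -4·53 = -67
  a_8 = 1·-67 + -4·145 = -647
  a_9 = 1·-647 + -4·-67 = -379
  a_10 = 1·-379 + -4·-647 = 2209

1,-4 ; 2209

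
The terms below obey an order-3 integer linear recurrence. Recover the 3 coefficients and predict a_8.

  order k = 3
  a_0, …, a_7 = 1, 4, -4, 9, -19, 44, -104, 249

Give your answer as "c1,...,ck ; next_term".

  a_3 = -3·-4 + -1·4 + 1·1 = 9
  a_4 = -3·9 + -1·-4 + 1·4 = -19
  a_5 = -3·-19 + -1·9 + 1·-4 = 44
  a_6 = -3·44 + -1·-19 + 1·9 = -104
  a_7 = -3·-104 + -1·44 + 1·-19 = 249
  a_8 = -3·249 + -1·-104 + 1·44 = -599

-3,-1,1 ; -599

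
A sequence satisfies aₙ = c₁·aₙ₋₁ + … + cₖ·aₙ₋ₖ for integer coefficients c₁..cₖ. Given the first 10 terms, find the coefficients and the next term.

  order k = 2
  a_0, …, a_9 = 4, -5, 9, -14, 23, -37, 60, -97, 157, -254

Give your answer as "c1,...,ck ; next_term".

  a_2 = -1·-5 + 1·4 = 9
  a_3 = -1·9 + 1·-5 = -14
  a_4 = -1·-14 + 1·9 = 23
  a_5 = -1·23 + 1·-14 = -37
  a_6 = -1·-37 + 1·23 = 60
  a_7 = -1·60 + 1·-37 = -97
  a_8 = -1·-97 + 1·60 = 157
  a_9 = -1·157 + 1·-97 = -254
  a_10 = -1·-254 + 1·157 = 411

-1,1 ; 411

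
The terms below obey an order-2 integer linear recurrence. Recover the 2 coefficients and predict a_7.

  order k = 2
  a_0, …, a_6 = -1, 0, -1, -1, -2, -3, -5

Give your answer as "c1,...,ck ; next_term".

1,1 ; -8

  a_2 = 1·0 + 1·-1 = -1
  a_3 = 1·-1 + 1·0 = -1
  a_4 = 1·-1 + 1·-1 = -2
  a_5 = 1·-2 + 1·-1 = -3
  a_6 = 1·-3 + 1·-2 = -5
  a_7 = 1·-5 + 1·-3 = -8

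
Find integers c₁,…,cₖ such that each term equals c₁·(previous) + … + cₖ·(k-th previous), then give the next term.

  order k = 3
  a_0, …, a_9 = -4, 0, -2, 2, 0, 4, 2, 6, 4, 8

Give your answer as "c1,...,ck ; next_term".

  a_3 = 1·-2 + 1·0 + -1·-4 = 2
  a_4 = 1·2 + 1·-2 + -1·0 = 0
  a_5 = 1·0 + 1·2 + -1·-2 = 4
  a_6 = 1·4 + 1·0 + -1·2 = 2
  a_7 = 1·2 + 1·4 + -1·0 = 6
  a_8 = 1·6 + 1·2 + -1·4 = 4
  a_9 = 1·4 + 1·6 + -1·2 = 8
  a_10 = 1·8 + 1·4 + -1·6 = 6

1,1,-1 ; 6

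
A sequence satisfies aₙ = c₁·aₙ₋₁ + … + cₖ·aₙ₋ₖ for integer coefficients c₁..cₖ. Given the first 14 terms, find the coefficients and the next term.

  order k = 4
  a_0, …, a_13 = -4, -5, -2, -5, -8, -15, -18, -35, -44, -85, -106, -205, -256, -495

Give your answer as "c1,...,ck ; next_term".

  a_4 = 0·-5 + 2·-2 + 0·-5 + 1·-4 = -8
  a_5 = 0·-8 + 2·-5 + 0·-2 + 1·-5 = -15
  a_6 = 0·-15 + 2·-8 + 0·-5 + 1·-2 = -18
  a_7 = 0·-18 + 2·-15 + 0·-8 + 1·-5 = -35
  a_8 = 0·-35 + 2·-18 + 0·-15 + 1·-8 = -44
  a_9 = 0·-44 + 2·-35 + 0·-18 + 1·-15 = -85
  a_10 = 0·-85 + 2·-44 + 0·-35 + 1·-18 = -106
  a_11 = 0·-106 + 2·-85 + 0·-44 + 1·-35 = -205
  a_12 = 0·-205 + 2·-106 + 0·-85 + 1·-44 = -256
  a_13 = 0·-256 + 2·-205 + 0·-106 + 1·-85 = -495
  a_14 = 0·-495 + 2·-256 + 0·-205 + 1·-106 = -618

0,2,0,1 ; -618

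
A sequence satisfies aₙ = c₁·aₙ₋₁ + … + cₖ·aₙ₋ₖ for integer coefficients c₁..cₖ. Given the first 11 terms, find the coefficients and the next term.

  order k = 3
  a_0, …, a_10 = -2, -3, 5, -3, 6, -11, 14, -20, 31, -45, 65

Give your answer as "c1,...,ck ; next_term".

  a_3 = -1·5 + 0·-3 + -1·-2 = -3
  a_4 = -1·-3 + 0·5 + -1·-3 = 6
  a_5 = -1·6 + 0·-3 + -1·5 = -11
  a_6 = -1·-11 + 0·6 + -1·-3 = 14
  a_7 = -1·14 + 0·-11 + -1·6 = -20
  a_8 = -1·-20 + 0·14 + -1·-11 = 31
  a_9 = -1·31 + 0·-20 + -1·14 = -45
  a_10 = -1·-45 + 0·31 + -1·-20 = 65
  a_11 = -1·65 + 0·-45 + -1·31 = -96

-1,0,-1 ; -96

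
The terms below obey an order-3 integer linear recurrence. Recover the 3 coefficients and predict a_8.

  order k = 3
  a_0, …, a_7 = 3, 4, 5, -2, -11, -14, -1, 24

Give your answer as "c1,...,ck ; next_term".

1,-1,-1 ; 39

  a_3 = 1·5 + -1·4 + -1·3 = -2
  a_4 = 1·-2 + -1·5 + -1·4 = -11
  a_5 = 1·-11 + -1·-2 + -1·5 = -14
  a_6 = 1·-14 + -1·-11 + -1·-2 = -1
  a_7 = 1·-1 + -1·-14 + -1·-11 = 24
  a_8 = 1·24 + -1·-1 + -1·-14 = 39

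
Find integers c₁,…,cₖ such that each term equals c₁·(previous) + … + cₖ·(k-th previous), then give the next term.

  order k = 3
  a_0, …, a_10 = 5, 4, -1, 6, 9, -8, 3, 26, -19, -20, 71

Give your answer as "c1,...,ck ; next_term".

0,-1,2 ; -18

  a_3 = 0·-1 + -1·4 + 2·5 = 6
  a_4 = 0·6 + -1·-1 + 2·4 = 9
  a_5 = 0·9 + -1·6 + 2·-1 = -8
  a_6 = 0·-8 + -1·9 + 2·6 = 3
  a_7 = 0·3 + -1·-8 + 2·9 = 26
  a_8 = 0·26 + -1·3 + 2·-8 = -19
  a_9 = 0·-19 + -1·26 + 2·3 = -20
  a_10 = 0·-20 + -1·-19 + 2·26 = 71
  a_11 = 0·71 + -1·-20 + 2·-19 = -18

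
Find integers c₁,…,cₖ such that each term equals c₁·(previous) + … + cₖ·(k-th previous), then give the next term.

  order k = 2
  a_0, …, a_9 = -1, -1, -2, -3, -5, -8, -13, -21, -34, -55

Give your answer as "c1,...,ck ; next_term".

1,1 ; -89

  a_2 = 1·-1 + 1·-1 = -2
  a_3 = 1·-2 + 1·-1 = -3
  a_4 = 1·-3 + 1·-2 = -5
  a_5 = 1·-5 + 1·-3 = -8
  a_6 = 1·-8 + 1·-5 = -13
  a_7 = 1·-13 + 1·-8 = -21
  a_8 = 1·-21 + 1·-13 = -34
  a_9 = 1·-34 + 1·-21 = -55
  a_10 = 1·-55 + 1·-34 = -89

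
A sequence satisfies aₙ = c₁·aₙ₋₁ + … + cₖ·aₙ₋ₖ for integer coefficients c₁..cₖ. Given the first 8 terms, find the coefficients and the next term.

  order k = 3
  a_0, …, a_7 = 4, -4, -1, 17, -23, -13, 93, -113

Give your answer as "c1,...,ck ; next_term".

  a_3 = -1·-1 + -2·-4 + 2·4 = 17
  a_4 = -1·17 + -2·-1 + 2·-4 = -23
  a_5 = -1·-23 + -2·17 + 2·-1 = -13
  a_6 = -1·-13 + -2·-23 + 2·17 = 93
  a_7 = -1·93 + -2·-13 + 2·-23 = -113
  a_8 = -1·-113 + -2·93 + 2·-13 = -99

-1,-2,2 ; -99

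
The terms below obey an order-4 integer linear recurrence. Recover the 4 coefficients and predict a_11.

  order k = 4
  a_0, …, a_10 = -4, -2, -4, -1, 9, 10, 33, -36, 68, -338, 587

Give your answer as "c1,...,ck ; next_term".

-1,3,-4,-3 ; -1765

  a_4 = -1·-1 + 3·-4 + -4·-2 + -3·-4 = 9
  a_5 = -1·9 + 3·-1 + -4·-4 + -3·-2 = 10
  a_6 = -1·10 + 3·9 + -4·-1 + -3·-4 = 33
  a_7 = -1·33 + 3·10 + -4·9 + -3·-1 = -36
  a_8 = -1·-36 + 3·33 + -4·10 + -3·9 = 68
  a_9 = -1·68 + 3·-36 + -4·33 + -3·10 = -338
  a_10 = -1·-338 + 3·68 + -4·-36 + -3·33 = 587
  a_11 = -1·587 + 3·-338 + -4·68 + -3·-36 = -1765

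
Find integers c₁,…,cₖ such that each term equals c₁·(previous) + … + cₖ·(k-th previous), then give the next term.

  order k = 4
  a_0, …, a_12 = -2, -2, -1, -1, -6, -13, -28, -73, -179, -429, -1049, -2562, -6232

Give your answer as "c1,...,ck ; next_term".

2,0,3,-1 ; -15182

  a_4 = 2·-1 + 0·-1 + 3·-2 + -1·-2 = -6
  a_5 = 2·-6 + 0·-1 + 3·-1 + -1·-2 = -13
  a_6 = 2·-13 + 0·-6 + 3·-1 + -1·-1 = -28
  a_7 = 2·-28 + 0·-13 + 3·-6 + -1·-1 = -73
  a_8 = 2·-73 + 0·-28 + 3·-13 + -1·-6 = -179
  a_9 = 2·-179 + 0·-73 + 3·-28 + -1·-13 = -429
  a_10 = 2·-429 + 0·-179 + 3·-73 + -1·-28 = -1049
  a_11 = 2·-1049 + 0·-429 + 3·-179 + -1·-73 = -2562
  a_12 = 2·-2562 + 0·-1049 + 3·-429 + -1·-179 = -6232
  a_13 = 2·-6232 + 0·-2562 + 3·-1049 + -1·-429 = -15182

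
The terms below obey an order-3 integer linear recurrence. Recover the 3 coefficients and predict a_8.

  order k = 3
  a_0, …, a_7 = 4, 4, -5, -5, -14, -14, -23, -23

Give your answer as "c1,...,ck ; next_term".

1,1,-1 ; -32

  a_3 = 1·-5 + 1·4 + -1·4 = -5
  a_4 = 1·-5 + 1·-5 + -1·4 = -14
  a_5 = 1·-14 + 1·-5 + -1·-5 = -14
  a_6 = 1·-14 + 1·-14 + -1·-5 = -23
  a_7 = 1·-23 + 1·-14 + -1·-14 = -23
  a_8 = 1·-23 + 1·-23 + -1·-14 = -32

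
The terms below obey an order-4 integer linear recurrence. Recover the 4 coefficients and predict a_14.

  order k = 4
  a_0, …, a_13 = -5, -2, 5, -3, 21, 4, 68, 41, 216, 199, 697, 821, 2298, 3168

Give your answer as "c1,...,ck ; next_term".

1,3,-2,-1 ; 7723

  a_4 = 1·-3 + 3·5 + -2·-2 + -1·-5 = 21
  a_5 = 1·21 + 3·-3 + -2·5 + -1·-2 = 4
  a_6 = 1·4 + 3·21 + -2·-3 + -1·5 = 68
  a_7 = 1·68 + 3·4 + -2·21 + -1·-3 = 41
  a_8 = 1·41 + 3·68 + -2·4 + -1·21 = 216
  a_9 = 1·216 + 3·41 + -2·68 + -1·4 = 199
  a_10 = 1·199 + 3·216 + -2·41 + -1·68 = 697
  a_11 = 1·697 + 3·199 + -2·216 + -1·41 = 821
  a_12 = 1·821 + 3·697 + -2·199 + -1·216 = 2298
  a_13 = 1·2298 + 3·821 + -2·697 + -1·199 = 3168
  a_14 = 1·3168 + 3·2298 + -2·821 + -1·697 = 7723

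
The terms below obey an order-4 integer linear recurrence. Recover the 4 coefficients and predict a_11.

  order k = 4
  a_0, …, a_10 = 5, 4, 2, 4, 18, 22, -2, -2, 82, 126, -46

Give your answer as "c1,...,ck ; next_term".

1,-2,2,2 ; -138

  a_4 = 1·4 + -2·2 + 2·4 + 2·5 = 18
  a_5 = 1·18 + -2·4 + 2·2 + 2·4 = 22
  a_6 = 1·22 + -2·18 + 2·4 + 2·2 = -2
  a_7 = 1·-2 + -2·22 + 2·18 + 2·4 = -2
  a_8 = 1·-2 + -2·-2 + 2·22 + 2·18 = 82
  a_9 = 1·82 + -2·-2 + 2·-2 + 2·22 = 126
  a_10 = 1·126 + -2·82 + 2·-2 + 2·-2 = -46
  a_11 = 1·-46 + -2·126 + 2·82 + 2·-2 = -138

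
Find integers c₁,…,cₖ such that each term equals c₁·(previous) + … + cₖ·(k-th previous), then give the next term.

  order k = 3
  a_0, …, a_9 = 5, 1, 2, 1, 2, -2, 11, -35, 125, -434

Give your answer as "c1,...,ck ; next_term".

  a_3 = -3·2 + 2·1 + 1·5 = 1
  a_4 = -3·1 + 2·2 + 1·1 = 2
  a_5 = -3·2 + 2·1 + 1·2 = -2
  a_6 = -3·-2 + 2·2 + 1·1 = 11
  a_7 = -3·11 + 2·-2 + 1·2 = -35
  a_8 = -3·-35 + 2·11 + 1·-2 = 125
  a_9 = -3·125 + 2·-35 + 1·11 = -434
  a_10 = -3·-434 + 2·125 + 1·-35 = 1517

-3,2,1 ; 1517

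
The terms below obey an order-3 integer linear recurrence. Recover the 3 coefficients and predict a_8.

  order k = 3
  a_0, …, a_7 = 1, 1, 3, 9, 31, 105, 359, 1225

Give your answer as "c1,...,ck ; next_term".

3,2,-2 ; 4183

  a_3 = 3·3 + 2·1 + -2·1 = 9
  a_4 = 3·9 + 2·3 + -2·1 = 31
  a_5 = 3·31 + 2·9 + -2·3 = 105
  a_6 = 3·105 + 2·31 + -2·9 = 359
  a_7 = 3·359 + 2·105 + -2·31 = 1225
  a_8 = 3·1225 + 2·359 + -2·105 = 4183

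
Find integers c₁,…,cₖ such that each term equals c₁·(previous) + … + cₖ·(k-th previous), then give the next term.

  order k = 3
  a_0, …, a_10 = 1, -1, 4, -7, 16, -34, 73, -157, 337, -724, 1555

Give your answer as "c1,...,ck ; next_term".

  a_3 = -1·4 + 2·-1 + -1·1 = -7
  a_4 = -1·-7 + 2·4 + -1·-1 = 16
  a_5 = -1·16 + 2·-7 + -1·4 = -34
  a_6 = -1·-34 + 2·16 + -1·-7 = 73
  a_7 = -1·73 + 2·-34 + -1·16 = -157
  a_8 = -1·-157 + 2·73 + -1·-34 = 337
  a_9 = -1·337 + 2·-157 + -1·73 = -724
  a_10 = -1·-724 + 2·337 + -1·-157 = 1555
  a_11 = -1·1555 + 2·-724 + -1·337 = -3340

-1,2,-1 ; -3340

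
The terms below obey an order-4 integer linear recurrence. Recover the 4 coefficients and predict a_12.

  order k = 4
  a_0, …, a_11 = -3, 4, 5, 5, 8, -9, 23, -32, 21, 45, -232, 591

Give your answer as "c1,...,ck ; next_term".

-2,0,3,-2 ; -1089

  a_4 = -2·5 + 0·5 + 3·4 + -2·-3 = 8
  a_5 = -2·8 + 0·5 + 3·5 + -2·4 = -9
  a_6 = -2·-9 + 0·8 + 3·5 + -2·5 = 23
  a_7 = -2·23 + 0·-9 + 3·8 + -2·5 = -32
  a_8 = -2·-32 + 0·23 + 3·-9 + -2·8 = 21
  a_9 = -2·21 + 0·-32 + 3·23 + -2·-9 = 45
  a_10 = -2·45 + 0·21 + 3·-32 + -2·23 = -232
  a_11 = -2·-232 + 0·45 + 3·21 + -2·-32 = 591
  a_12 = -2·591 + 0·-232 + 3·45 + -2·21 = -1089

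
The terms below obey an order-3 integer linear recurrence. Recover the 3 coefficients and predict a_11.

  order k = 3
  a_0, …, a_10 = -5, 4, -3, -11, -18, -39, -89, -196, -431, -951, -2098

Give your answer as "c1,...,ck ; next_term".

  a_3 = 2·-3 + 0·4 + 1·-5 = -11
  a_4 = 2·-11 + 0·-3 + 1·4 = -18
  a_5 = 2·-18 + 0·-11 + 1·-3 = -39
  a_6 = 2·-39 + 0·-18 + 1·-11 = -89
  a_7 = 2·-89 + 0·-39 + 1·-18 = -196
  a_8 = 2·-196 + 0·-89 + 1·-39 = -431
  a_9 = 2·-431 + 0·-196 + 1·-89 = -951
  a_10 = 2·-951 + 0·-431 + 1·-196 = -2098
  a_11 = 2·-2098 + 0·-951 + 1·-431 = -4627

2,0,1 ; -4627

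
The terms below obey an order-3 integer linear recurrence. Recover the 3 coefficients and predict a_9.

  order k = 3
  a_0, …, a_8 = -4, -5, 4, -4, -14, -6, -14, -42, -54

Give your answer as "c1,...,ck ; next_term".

1,0,2 ; -82

  a_3 = 1·4 + 0·-5 + 2·-4 = -4
  a_4 = 1·-4 + 0·4 + 2·-5 = -14
  a_5 = 1·-14 + 0·-4 + 2·4 = -6
  a_6 = 1·-6 + 0·-14 + 2·-4 = -14
  a_7 = 1·-14 + 0·-6 + 2·-14 = -42
  a_8 = 1·-42 + 0·-14 + 2·-6 = -54
  a_9 = 1·-54 + 0·-42 + 2·-14 = -82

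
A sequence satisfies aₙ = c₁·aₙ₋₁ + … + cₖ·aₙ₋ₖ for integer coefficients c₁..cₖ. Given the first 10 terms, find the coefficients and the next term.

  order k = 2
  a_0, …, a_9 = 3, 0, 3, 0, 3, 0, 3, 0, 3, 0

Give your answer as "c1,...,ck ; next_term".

  a_2 = 0·0 + 1·3 = 3
  a_3 = 0·3 + 1·0 = 0
  a_4 = 0·0 + 1·3 = 3
  a_5 = 0·3 + 1·0 = 0
  a_6 = 0·0 + 1·3 = 3
  a_7 = 0·3 + 1·0 = 0
  a_8 = 0·0 + 1·3 = 3
  a_9 = 0·3 + 1·0 = 0
  a_10 = 0·0 + 1·3 = 3

0,1 ; 3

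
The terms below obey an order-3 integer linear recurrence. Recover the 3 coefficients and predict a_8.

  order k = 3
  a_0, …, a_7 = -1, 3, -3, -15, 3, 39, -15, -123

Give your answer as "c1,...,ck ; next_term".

  a_3 = 1·-3 + -3·3 + 3·-1 = -15
  a_4 = 1·-15 + -3·-3 + 3·3 = 3
  a_5 = 1·3 + -3·-15 + 3·-3 = 39
  a_6 = 1·39 + -3·3 + 3·-15 = -15
  a_7 = 1·-15 + -3·39 + 3·3 = -123
  a_8 = 1·-123 + -3·-15 + 3·39 = 39

1,-3,3 ; 39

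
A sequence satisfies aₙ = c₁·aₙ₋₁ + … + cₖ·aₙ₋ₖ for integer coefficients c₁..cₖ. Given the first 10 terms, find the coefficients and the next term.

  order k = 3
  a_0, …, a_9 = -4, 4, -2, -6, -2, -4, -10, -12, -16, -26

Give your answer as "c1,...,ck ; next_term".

  a_3 = 1·-2 + 0·4 + 1·-4 = -6
  a_4 = 1·-6 + 0·-2 + 1·4 = -2
  a_5 = 1·-2 + 0·-6 + 1·-2 = -4
  a_6 = 1·-4 + 0·-2 + 1·-6 = -10
  a_7 = 1·-10 + 0·-4 + 1·-2 = -12
  a_8 = 1·-12 + 0·-10 + 1·-4 = -16
  a_9 = 1·-16 + 0·-12 + 1·-10 = -26
  a_10 = 1·-26 + 0·-16 + 1·-12 = -38

1,0,1 ; -38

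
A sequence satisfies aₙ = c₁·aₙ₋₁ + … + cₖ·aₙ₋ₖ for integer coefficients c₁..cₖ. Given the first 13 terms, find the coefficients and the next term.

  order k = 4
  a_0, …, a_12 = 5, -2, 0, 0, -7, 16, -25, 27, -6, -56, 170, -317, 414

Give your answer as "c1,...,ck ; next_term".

  a_4 = -2·0 + -1·0 + 1·-2 + -1·5 = -7
  a_5 = -2·-7 + -1·0 + 1·0 + -1·-2 = 16
  a_6 = -2·16 + -1·-7 + 1·0 + -1·0 = -25
  a_7 = -2·-25 + -1·16 + 1·-7 + -1·0 = 27
  a_8 = -2·27 + -1·-25 + 1·16 + -1·-7 = -6
  a_9 = -2·-6 + -1·27 + 1·-25 + -1·16 = -56
  a_10 = -2·-56 + -1·-6 + 1·27 + -1·-25 = 170
  a_11 = -2·170 + -1·-56 + 1·-6 + -1·27 = -317
  a_12 = -2·-317 + -1·170 + 1·-56 + -1·-6 = 414
  a_13 = -2·414 + -1·-317 + 1·170 + -1·-56 = -285

-2,-1,1,-1 ; -285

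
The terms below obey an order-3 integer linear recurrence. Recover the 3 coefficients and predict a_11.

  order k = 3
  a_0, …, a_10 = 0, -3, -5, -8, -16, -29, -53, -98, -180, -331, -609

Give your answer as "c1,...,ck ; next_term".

1,1,1 ; -1120

  a_3 = 1·-5 + 1·-3 + 1·0 = -8
  a_4 = 1·-8 + 1·-5 + 1·-3 = -16
  a_5 = 1·-16 + 1·-8 + 1·-5 = -29
  a_6 = 1·-29 + 1·-16 + 1·-8 = -53
  a_7 = 1·-53 + 1·-29 + 1·-16 = -98
  a_8 = 1·-98 + 1·-53 + 1·-29 = -180
  a_9 = 1·-180 + 1·-98 + 1·-53 = -331
  a_10 = 1·-331 + 1·-180 + 1·-98 = -609
  a_11 = 1·-609 + 1·-331 + 1·-180 = -1120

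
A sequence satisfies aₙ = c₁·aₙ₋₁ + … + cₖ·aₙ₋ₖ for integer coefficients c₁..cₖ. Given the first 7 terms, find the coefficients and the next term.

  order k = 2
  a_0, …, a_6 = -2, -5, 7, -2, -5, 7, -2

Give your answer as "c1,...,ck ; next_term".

  a_2 = -1·-5 + -1·-2 = 7
  a_3 = -1·7 + -1·-5 = -2
  a_4 = -1·-2 + -1·7 = -5
  a_5 = -1·-5 + -1·-2 = 7
  a_6 = -1·7 + -1·-5 = -2
  a_7 = -1·-2 + -1·7 = -5

-1,-1 ; -5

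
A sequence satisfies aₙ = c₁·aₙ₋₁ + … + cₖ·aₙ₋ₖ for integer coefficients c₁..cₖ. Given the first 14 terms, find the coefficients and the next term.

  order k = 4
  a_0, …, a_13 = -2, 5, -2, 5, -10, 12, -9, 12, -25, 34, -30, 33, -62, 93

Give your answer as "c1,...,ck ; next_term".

-1,-1,-1,1 ; -94

  a_4 = -1·5 + -1·-2 + -1·5 + 1·-2 = -10
  a_5 = -1·-10 + -1·5 + -1·-2 + 1·5 = 12
  a_6 = -1·12 + -1·-10 + -1·5 + 1·-2 = -9
  a_7 = -1·-9 + -1·12 + -1·-10 + 1·5 = 12
  a_8 = -1·12 + -1·-9 + -1·12 + 1·-10 = -25
  a_9 = -1·-25 + -1·12 + -1·-9 + 1·12 = 34
  a_10 = -1·34 + -1·-25 + -1·12 + 1·-9 = -30
  a_11 = -1·-30 + -1·34 + -1·-25 + 1·12 = 33
  a_12 = -1·33 + -1·-30 + -1·34 + 1·-25 = -62
  a_13 = -1·-62 + -1·33 + -1·-30 + 1·34 = 93
  a_14 = -1·93 + -1·-62 + -1·33 + 1·-30 = -94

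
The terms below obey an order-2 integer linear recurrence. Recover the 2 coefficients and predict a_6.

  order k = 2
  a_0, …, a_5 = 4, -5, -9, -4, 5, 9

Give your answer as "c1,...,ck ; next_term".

1,-1 ; 4

  a_2 = 1·-5 + -1·4 = -9
  a_3 = 1·-9 + -1·-5 = -4
  a_4 = 1·-4 + -1·-9 = 5
  a_5 = 1·5 + -1·-4 = 9
  a_6 = 1·9 + -1·5 = 4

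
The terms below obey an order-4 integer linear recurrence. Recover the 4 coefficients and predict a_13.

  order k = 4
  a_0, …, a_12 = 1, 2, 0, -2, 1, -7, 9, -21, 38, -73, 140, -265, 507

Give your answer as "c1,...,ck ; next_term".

-1,2,0,-1 ; -964

  a_4 = -1·-2 + 2·0 + 0·2 + -1·1 = 1
  a_5 = -1·1 + 2·-2 + 0·0 + -1·2 = -7
  a_6 = -1·-7 + 2·1 + 0·-2 + -1·0 = 9
  a_7 = -1·9 + 2·-7 + 0·1 + -1·-2 = -21
  a_8 = -1·-21 + 2·9 + 0·-7 + -1·1 = 38
  a_9 = -1·38 + 2·-21 + 0·9 + -1·-7 = -73
  a_10 = -1·-73 + 2·38 + 0·-21 + -1·9 = 140
  a_11 = -1·140 + 2·-73 + 0·38 + -1·-21 = -265
  a_12 = -1·-265 + 2·140 + 0·-73 + -1·38 = 507
  a_13 = -1·507 + 2·-265 + 0·140 + -1·-73 = -964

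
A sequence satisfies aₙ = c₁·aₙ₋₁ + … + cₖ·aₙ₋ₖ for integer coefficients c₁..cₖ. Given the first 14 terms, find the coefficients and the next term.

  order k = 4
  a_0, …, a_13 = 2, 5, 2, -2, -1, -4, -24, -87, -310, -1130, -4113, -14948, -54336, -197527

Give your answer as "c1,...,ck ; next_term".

  a_4 = 4·-2 + -2·2 + 3·5 + -2·2 = -1
  a_5 = 4·-1 + -2·-2 + 3·2 + -2·5 = -4
  a_6 = 4·-4 + -2·-1 + 3·-2 + -2·2 = -24
  a_7 = 4·-24 + -2·-4 + 3·-1 + -2·-2 = -87
  a_8 = 4·-87 + -2·-24 + 3·-4 + -2·-1 = -310
  a_9 = 4·-310 + -2·-87 + 3·-24 + -2·-4 = -1130
  a_10 = 4·-1130 + -2·-310 + 3·-87 + -2·-24 = -4113
  a_11 = 4·-4113 + -2·-1130 + 3·-310 + -2·-87 = -14948
  a_12 = 4·-14948 + -2·-4113 + 3·-1130 + -2·-310 = -54336
  a_13 = 4·-54336 + -2·-14948 + 3·-4113 + -2·-1130 = -197527
  a_14 = 4·-197527 + -2·-54336 + 3·-14948 + -2·-4113 = -718054

4,-2,3,-2 ; -718054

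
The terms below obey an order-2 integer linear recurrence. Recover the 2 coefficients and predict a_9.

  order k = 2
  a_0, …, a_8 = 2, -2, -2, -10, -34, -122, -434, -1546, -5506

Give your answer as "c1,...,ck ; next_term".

  a_2 = 3·-2 + 2·2 = -2
  a_3 = 3·-2 + 2·-2 = -10
  a_4 = 3·-10 + 2·-2 = -34
  a_5 = 3·-34 + 2·-10 = -122
  a_6 = 3·-122 + 2·-34 = -434
  a_7 = 3·-434 + 2·-122 = -1546
  a_8 = 3·-1546 + 2·-434 = -5506
  a_9 = 3·-5506 + 2·-1546 = -19610

3,2 ; -19610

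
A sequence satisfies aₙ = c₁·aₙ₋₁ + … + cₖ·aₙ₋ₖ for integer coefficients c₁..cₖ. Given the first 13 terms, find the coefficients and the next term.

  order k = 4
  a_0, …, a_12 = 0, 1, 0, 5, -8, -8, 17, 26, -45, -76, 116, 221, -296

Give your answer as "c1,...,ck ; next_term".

  a_4 = -1·5 + -3·0 + -3·1 + -1·0 = -8
  a_5 = -1·-8 + -3·5 + -3·0 + -1·1 = -8
  a_6 = -1·-8 + -3·-8 + -3·5 + -1·0 = 17
  a_7 = -1·17 + -3·-8 + -3·-8 + -1·5 = 26
  a_8 = -1·26 + -3·17 + -3·-8 + -1·-8 = -45
  a_9 = -1·-45 + -3·26 + -3·17 + -1·-8 = -76
  a_10 = -1·-76 + -3·-45 + -3·26 + -1·17 = 116
  a_11 = -1·116 + -3·-76 + -3·-45 + -1·26 = 221
  a_12 = -1·221 + -3·116 + -3·-76 + -1·-45 = -296
  a_13 = -1·-296 + -3·221 + -3·116 + -1·-76 = -639

-1,-3,-3,-1 ; -639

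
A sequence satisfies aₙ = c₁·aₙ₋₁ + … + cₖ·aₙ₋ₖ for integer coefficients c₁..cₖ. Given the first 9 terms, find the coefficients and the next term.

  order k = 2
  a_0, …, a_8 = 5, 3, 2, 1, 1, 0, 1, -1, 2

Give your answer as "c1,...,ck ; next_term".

-1,1 ; -3

  a_2 = -1·3 + 1·5 = 2
  a_3 = -1·2 + 1·3 = 1
  a_4 = -1·1 + 1·2 = 1
  a_5 = -1·1 + 1·1 = 0
  a_6 = -1·0 + 1·1 = 1
  a_7 = -1·1 + 1·0 = -1
  a_8 = -1·-1 + 1·1 = 2
  a_9 = -1·2 + 1·-1 = -3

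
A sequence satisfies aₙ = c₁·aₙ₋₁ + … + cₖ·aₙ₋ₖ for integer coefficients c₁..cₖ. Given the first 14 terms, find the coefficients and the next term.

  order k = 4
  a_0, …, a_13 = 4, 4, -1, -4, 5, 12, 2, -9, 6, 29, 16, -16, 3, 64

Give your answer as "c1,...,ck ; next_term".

1,-1,1,1 ; 61

  a_4 = 1·-4 + -1·-1 + 1·4 + 1·4 = 5
  a_5 = 1·5 + -1·-4 + 1·-1 + 1·4 = 12
  a_6 = 1·12 + -1·5 + 1·-4 + 1·-1 = 2
  a_7 = 1·2 + -1·12 + 1·5 + 1·-4 = -9
  a_8 = 1·-9 + -1·2 + 1·12 + 1·5 = 6
  a_9 = 1·6 + -1·-9 + 1·2 + 1·12 = 29
  a_10 = 1·29 + -1·6 + 1·-9 + 1·2 = 16
  a_11 = 1·16 + -1·29 + 1·6 + 1·-9 = -16
  a_12 = 1·-16 + -1·16 + 1·29 + 1·6 = 3
  a_13 = 1·3 + -1·-16 + 1·16 + 1·29 = 64
  a_14 = 1·64 + -1·3 + 1·-16 + 1·16 = 61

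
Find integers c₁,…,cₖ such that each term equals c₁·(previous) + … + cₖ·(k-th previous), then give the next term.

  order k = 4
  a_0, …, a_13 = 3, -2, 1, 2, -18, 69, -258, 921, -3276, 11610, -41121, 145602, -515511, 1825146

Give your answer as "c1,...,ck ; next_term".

  a_4 = -3·2 + 3·1 + 3·-2 + -3·3 = -18
  a_5 = -3·-18 + 3·2 + 3·1 + -3·-2 = 69
  a_6 = -3·69 + 3·-18 + 3·2 + -3·1 = -258
  a_7 = -3·-258 + 3·69 + 3·-18 + -3·2 = 921
  a_8 = -3·921 + 3·-258 + 3·69 + -3·-18 = -3276
  a_9 = -3·-3276 + 3·921 + 3·-258 + -3·69 = 11610
  a_10 = -3·11610 + 3·-3276 + 3·921 + -3·-258 = -41121
  a_11 = -3·-41121 + 3·11610 + 3·-3276 + -3·921 = 145602
  a_12 = -3·145602 + 3·-41121 + 3·11610 + -3·-3276 = -515511
  a_13 = -3·-515511 + 3·145602 + 3·-41121 + -3·11610 = 1825146
  a_14 = -3·1825146 + 3·-515511 + 3·145602 + -3·-41121 = -6461802

-3,3,3,-3 ; -6461802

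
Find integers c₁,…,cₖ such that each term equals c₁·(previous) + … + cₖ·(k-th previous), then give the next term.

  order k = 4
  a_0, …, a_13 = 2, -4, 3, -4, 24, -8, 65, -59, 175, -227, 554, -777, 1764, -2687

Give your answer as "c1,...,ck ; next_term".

  a_4 = 1·-4 + 2·3 + -4·-4 + 3·2 = 24
  a_5 = 1·24 + 2·-4 + -4·3 + 3·-4 = -8
  a_6 = 1·-8 + 2·24 + -4·-4 + 3·3 = 65
  a_7 = 1·65 + 2·-8 + -4·24 + 3·-4 = -59
  a_8 = 1·-59 + 2·65 + -4·-8 + 3·24 = 175
  a_9 = 1·175 + 2·-59 + -4·65 + 3·-8 = -227
  a_10 = 1·-227 + 2·175 + -4·-59 + 3·65 = 554
  a_11 = 1·554 + 2·-227 + -4·175 + 3·-59 = -777
  a_12 = 1·-777 + 2·554 + -4·-227 + 3·175 = 1764
  a_13 = 1·1764 + 2·-777 + -4·554 + 3·-227 = -2687
  a_14 = 1·-2687 + 2·1764 + -4·-777 + 3·554 = 5611

1,2,-4,3 ; 5611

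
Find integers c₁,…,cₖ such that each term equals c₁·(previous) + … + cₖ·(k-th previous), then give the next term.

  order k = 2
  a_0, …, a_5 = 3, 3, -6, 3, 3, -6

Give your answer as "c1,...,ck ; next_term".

-1,-1 ; 3

  a_2 = -1·3 + -1·3 = -6
  a_3 = -1·-6 + -1·3 = 3
  a_4 = -1·3 + -1·-6 = 3
  a_5 = -1·3 + -1·3 = -6
  a_6 = -1·-6 + -1·3 = 3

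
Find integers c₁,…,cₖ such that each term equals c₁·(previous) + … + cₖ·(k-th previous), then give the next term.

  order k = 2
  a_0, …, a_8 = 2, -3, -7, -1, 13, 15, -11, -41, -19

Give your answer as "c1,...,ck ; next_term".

  a_2 = 1·-3 + -2·2 = -7
  a_3 = 1·-7 + -2·-3 = -1
  a_4 = 1·-1 + -2·-7 = 13
  a_5 = 1·13 + -2·-1 = 15
  a_6 = 1·15 + -2·13 = -11
  a_7 = 1·-11 + -2·15 = -41
  a_8 = 1·-41 + -2·-11 = -19
  a_9 = 1·-19 + -2·-41 = 63

1,-2 ; 63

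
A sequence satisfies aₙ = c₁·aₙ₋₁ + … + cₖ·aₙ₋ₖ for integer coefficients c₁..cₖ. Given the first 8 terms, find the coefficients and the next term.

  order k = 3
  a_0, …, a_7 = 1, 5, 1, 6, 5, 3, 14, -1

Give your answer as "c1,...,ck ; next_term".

-1,1,2 ; 21

  a_3 = -1·1 + 1·5 + 2·1 = 6
  a_4 = -1·6 + 1·1 + 2·5 = 5
  a_5 = -1·5 + 1·6 + 2·1 = 3
  a_6 = -1·3 + 1·5 + 2·6 = 14
  a_7 = -1·14 + 1·3 + 2·5 = -1
  a_8 = -1·-1 + 1·14 + 2·3 = 21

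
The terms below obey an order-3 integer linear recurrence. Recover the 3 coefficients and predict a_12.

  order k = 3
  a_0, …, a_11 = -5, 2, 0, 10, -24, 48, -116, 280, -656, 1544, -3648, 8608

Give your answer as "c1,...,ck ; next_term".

  a_3 = -2·0 + 0·2 + -2·-5 = 10
  a_4 = -2·10 + 0·0 + -2·2 = -24
  a_5 = -2·-24 + 0·10 + -2·0 = 48
  a_6 = -2·48 + 0·-24 + -2·10 = -116
  a_7 = -2·-116 + 0·48 + -2·-24 = 280
  a_8 = -2·280 + 0·-116 + -2·48 = -656
  a_9 = -2·-656 + 0·280 + -2·-116 = 1544
  a_10 = -2·1544 + 0·-656 + -2·280 = -3648
  a_11 = -2·-3648 + 0·1544 + -2·-656 = 8608
  a_12 = -2·8608 + 0·-3648 + -2·1544 = -20304

-2,0,-2 ; -20304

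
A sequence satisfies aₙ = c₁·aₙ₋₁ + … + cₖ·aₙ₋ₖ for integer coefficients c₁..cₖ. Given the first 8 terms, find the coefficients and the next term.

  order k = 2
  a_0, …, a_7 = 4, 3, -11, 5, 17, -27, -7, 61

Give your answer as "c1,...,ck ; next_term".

-1,-2 ; -47

  a_2 = -1·3 + -2·4 = -11
  a_3 = -1·-11 + -2·3 = 5
  a_4 = -1·5 + -2·-11 = 17
  a_5 = -1·17 + -2·5 = -27
  a_6 = -1·-27 + -2·17 = -7
  a_7 = -1·-7 + -2·-27 = 61
  a_8 = -1·61 + -2·-7 = -47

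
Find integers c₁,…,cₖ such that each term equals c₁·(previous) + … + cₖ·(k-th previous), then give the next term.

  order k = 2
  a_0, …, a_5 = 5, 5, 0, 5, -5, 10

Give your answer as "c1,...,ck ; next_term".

  a_2 = -1·5 + 1·5 = 0
  a_3 = -1·0 + 1·5 = 5
  a_4 = -1·5 + 1·0 = -5
  a_5 = -1·-5 + 1·5 = 10
  a_6 = -1·10 + 1·-5 = -15

-1,1 ; -15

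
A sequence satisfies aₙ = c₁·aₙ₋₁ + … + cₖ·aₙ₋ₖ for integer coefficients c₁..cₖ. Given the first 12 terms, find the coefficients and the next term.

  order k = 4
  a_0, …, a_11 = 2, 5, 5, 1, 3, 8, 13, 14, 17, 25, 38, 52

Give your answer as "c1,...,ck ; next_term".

  a_4 = 1·1 + 0·5 + 0·5 + 1·2 = 3
  a_5 = 1·3 + 0·1 + 0·5 + 1·5 = 8
  a_6 = 1·8 + 0·3 + 0·1 + 1·5 = 13
  a_7 = 1·13 + 0·8 + 0·3 + 1·1 = 14
  a_8 = 1·14 + 0·13 + 0·8 + 1·3 = 17
  a_9 = 1·17 + 0·14 + 0·13 + 1·8 = 25
  a_10 = 1·25 + 0·17 + 0·14 + 1·13 = 38
  a_11 = 1·38 + 0·25 + 0·17 + 1·14 = 52
  a_12 = 1·52 + 0·38 + 0·25 + 1·17 = 69

1,0,0,1 ; 69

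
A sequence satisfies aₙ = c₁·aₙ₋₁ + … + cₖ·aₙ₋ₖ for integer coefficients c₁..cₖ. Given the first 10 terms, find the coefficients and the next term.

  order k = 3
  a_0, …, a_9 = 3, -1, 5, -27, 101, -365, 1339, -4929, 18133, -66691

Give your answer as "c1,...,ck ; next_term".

  a_3 = -4·5 + -2·-1 + -3·3 = -27
  a_4 = -4·-27 + -2·5 + -3·-1 = 101
  a_5 = -4·101 + -2·-27 + -3·5 = -365
  a_6 = -4·-365 + -2·101 + -3·-27 = 1339
  a_7 = -4·1339 + -2·-365 + -3·101 = -4929
  a_8 = -4·-4929 + -2·1339 + -3·-365 = 18133
  a_9 = -4·18133 + -2·-4929 + -3·1339 = -66691
  a_10 = -4·-66691 + -2·18133 + -3·-4929 = 245285

-4,-2,-3 ; 245285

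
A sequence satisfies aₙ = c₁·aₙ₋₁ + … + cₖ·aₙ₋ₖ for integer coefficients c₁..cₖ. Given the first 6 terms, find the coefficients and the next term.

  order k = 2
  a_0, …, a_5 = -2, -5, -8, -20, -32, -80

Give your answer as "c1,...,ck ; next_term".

0,4 ; -128

  a_2 = 0·-5 + 4·-2 = -8
  a_3 = 0·-8 + 4·-5 = -20
  a_4 = 0·-20 + 4·-8 = -32
  a_5 = 0·-32 + 4·-20 = -80
  a_6 = 0·-80 + 4·-32 = -128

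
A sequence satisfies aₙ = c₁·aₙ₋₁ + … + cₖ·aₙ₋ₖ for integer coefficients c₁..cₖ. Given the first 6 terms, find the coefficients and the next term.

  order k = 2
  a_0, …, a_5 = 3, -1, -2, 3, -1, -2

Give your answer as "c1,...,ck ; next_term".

  a_2 = -1·-1 + -1·3 = -2
  a_3 = -1·-2 + -1·-1 = 3
  a_4 = -1·3 + -1·-2 = -1
  a_5 = -1·-1 + -1·3 = -2
  a_6 = -1·-2 + -1·-1 = 3

-1,-1 ; 3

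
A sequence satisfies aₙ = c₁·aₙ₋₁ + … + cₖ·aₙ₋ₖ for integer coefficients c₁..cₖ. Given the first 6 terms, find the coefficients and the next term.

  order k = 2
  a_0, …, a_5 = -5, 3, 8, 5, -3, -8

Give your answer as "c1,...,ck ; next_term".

  a_2 = 1·3 + -1·-5 = 8
  a_3 = 1·8 + -1·3 = 5
  a_4 = 1·5 + -1·8 = -3
  a_5 = 1·-3 + -1·5 = -8
  a_6 = 1·-8 + -1·-3 = -5

1,-1 ; -5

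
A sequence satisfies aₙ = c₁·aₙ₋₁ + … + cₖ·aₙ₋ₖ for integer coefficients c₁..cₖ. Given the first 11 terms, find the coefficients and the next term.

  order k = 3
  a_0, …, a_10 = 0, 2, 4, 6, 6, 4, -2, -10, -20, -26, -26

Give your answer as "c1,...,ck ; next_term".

  a_3 = 1·4 + 1·2 + -2·0 = 6
  a_4 = 1·6 + 1·4 + -2·2 = 6
  a_5 = 1·6 + 1·6 + -2·4 = 4
  a_6 = 1·4 + 1·6 + -2·6 = -2
  a_7 = 1·-2 + 1·4 + -2·6 = -10
  a_8 = 1·-10 + 1·-2 + -2·4 = -20
  a_9 = 1·-20 + 1·-10 + -2·-2 = -26
  a_10 = 1·-26 + 1·-20 + -2·-10 = -26
  a_11 = 1·-26 + 1·-26 + -2·-20 = -12

1,1,-2 ; -12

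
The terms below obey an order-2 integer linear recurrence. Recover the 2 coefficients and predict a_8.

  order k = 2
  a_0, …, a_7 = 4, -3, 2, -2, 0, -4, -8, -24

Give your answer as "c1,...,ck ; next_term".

  a_2 = 2·-3 + 2·4 = 2
  a_3 = 2·2 + 2·-3 = -2
  a_4 = 2·-2 + 2·2 = 0
  a_5 = 2·0 + 2·-2 = -4
  a_6 = 2·-4 + 2·0 = -8
  a_7 = 2·-8 + 2·-4 = -24
  a_8 = 2·-24 + 2·-8 = -64

2,2 ; -64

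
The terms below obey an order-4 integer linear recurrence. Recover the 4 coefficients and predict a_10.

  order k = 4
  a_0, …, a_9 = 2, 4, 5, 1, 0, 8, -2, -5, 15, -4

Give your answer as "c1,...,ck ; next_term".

  a_4 = -1·1 + -1·5 + 1·4 + 1·2 = 0
  a_5 = -1·0 + -1·1 + 1·5 + 1·4 = 8
  a_6 = -1·8 + -1·0 + 1·1 + 1·5 = -2
  a_7 = -1·-2 + -1·8 + 1·0 + 1·1 = -5
  a_8 = -1·-5 + -1·-2 + 1·8 + 1·0 = 15
  a_9 = -1·15 + -1·-5 + 1·-2 + 1·8 = -4
  a_10 = -1·-4 + -1·15 + 1·-5 + 1·-2 = -18

-1,-1,1,1 ; -18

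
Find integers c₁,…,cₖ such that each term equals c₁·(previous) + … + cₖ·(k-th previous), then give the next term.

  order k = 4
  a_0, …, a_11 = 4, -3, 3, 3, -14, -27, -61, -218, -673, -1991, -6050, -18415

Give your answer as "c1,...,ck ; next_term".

3,-1,4,-2 ; -55813

  a_4 = 3·3 + -1·3 + 4·-3 + -2·4 = -14
  a_5 = 3·-14 + -1·3 + 4·3 + -2·-3 = -27
  a_6 = 3·-27 + -1·-14 + 4·3 + -2·3 = -61
  a_7 = 3·-61 + -1·-27 + 4·-14 + -2·3 = -218
  a_8 = 3·-218 + -1·-61 + 4·-27 + -2·-14 = -673
  a_9 = 3·-673 + -1·-218 + 4·-61 + -2·-27 = -1991
  a_10 = 3·-1991 + -1·-673 + 4·-218 + -2·-61 = -6050
  a_11 = 3·-6050 + -1·-1991 + 4·-673 + -2·-218 = -18415
  a_12 = 3·-18415 + -1·-6050 + 4·-1991 + -2·-673 = -55813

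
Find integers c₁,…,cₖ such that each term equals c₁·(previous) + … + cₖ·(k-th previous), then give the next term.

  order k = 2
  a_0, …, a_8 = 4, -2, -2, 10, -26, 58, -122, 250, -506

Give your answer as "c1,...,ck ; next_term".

-3,-2 ; 1018

  a_2 = -3·-2 + -2·4 = -2
  a_3 = -3·-2 + -2·-2 = 10
  a_4 = -3·10 + -2·-2 = -26
  a_5 = -3·-26 + -2·10 = 58
  a_6 = -3·58 + -2·-26 = -122
  a_7 = -3·-122 + -2·58 = 250
  a_8 = -3·250 + -2·-122 = -506
  a_9 = -3·-506 + -2·250 = 1018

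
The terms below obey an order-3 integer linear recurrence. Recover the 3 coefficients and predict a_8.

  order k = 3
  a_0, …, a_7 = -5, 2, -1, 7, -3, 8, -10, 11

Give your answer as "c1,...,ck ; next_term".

  a_3 = 0·-1 + 1·2 + -1·-5 = 7
  a_4 = 0·7 + 1·-1 + -1·2 = -3
  a_5 = 0·-3 + 1·7 + -1·-1 = 8
  a_6 = 0·8 + 1·-3 + -1·7 = -10
  a_7 = 0·-10 + 1·8 + -1·-3 = 11
  a_8 = 0·11 + 1·-10 + -1·8 = -18

0,1,-1 ; -18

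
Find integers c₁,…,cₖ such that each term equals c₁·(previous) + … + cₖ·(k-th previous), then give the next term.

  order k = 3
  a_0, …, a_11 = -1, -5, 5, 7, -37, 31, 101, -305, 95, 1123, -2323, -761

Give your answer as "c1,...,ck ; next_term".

  a_3 = -1·5 + -3·-5 + 3·-1 = 7
  a_4 = -1·7 + -3·5 + 3·-5 = -37
  a_5 = -1·-37 + -3·7 + 3·5 = 31
  a_6 = -1·31 + -3·-37 + 3·7 = 101
  a_7 = -1·101 + -3·31 + 3·-37 = -305
  a_8 = -1·-305 + -3·101 + 3·31 = 95
  a_9 = -1·95 + -3·-305 + 3·101 = 1123
  a_10 = -1·1123 + -3·95 + 3·-305 = -2323
  a_11 = -1·-2323 + -3·1123 + 3·95 = -761
  a_12 = -1·-761 + -3·-2323 + 3·1123 = 11099

-1,-3,3 ; 11099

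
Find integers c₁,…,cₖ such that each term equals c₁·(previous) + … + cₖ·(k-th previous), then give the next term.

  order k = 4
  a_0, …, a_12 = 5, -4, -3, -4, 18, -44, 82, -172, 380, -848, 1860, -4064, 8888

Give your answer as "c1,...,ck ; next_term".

-2,0,0,2 ; -19472

  a_4 = -2·-4 + 0·-3 + 0·-4 + 2·5 = 18
  a_5 = -2·18 + 0·-4 + 0·-3 + 2·-4 = -44
  a_6 = -2·-44 + 0·18 + 0·-4 + 2·-3 = 82
  a_7 = -2·82 + 0·-44 + 0·18 + 2·-4 = -172
  a_8 = -2·-172 + 0·82 + 0·-44 + 2·18 = 380
  a_9 = -2·380 + 0·-172 + 0·82 + 2·-44 = -848
  a_10 = -2·-848 + 0·380 + 0·-172 + 2·82 = 1860
  a_11 = -2·1860 + 0·-848 + 0·380 + 2·-172 = -4064
  a_12 = -2·-4064 + 0·1860 + 0·-848 + 2·380 = 8888
  a_13 = -2·8888 + 0·-4064 + 0·1860 + 2·-848 = -19472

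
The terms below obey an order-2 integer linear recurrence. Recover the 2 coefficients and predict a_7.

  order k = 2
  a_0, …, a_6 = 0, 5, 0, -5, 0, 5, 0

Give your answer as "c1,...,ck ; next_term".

  a_2 = 0·5 + -1·0 = 0
  a_3 = 0·0 + -1·5 = -5
  a_4 = 0·-5 + -1·0 = 0
  a_5 = 0·0 + -1·-5 = 5
  a_6 = 0·5 + -1·0 = 0
  a_7 = 0·0 + -1·5 = -5

0,-1 ; -5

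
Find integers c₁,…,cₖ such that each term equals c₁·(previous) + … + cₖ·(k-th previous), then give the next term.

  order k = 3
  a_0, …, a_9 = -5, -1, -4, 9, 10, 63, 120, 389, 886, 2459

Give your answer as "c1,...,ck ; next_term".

  a_3 = 2·-4 + 3·-1 + -4·-5 = 9
  a_4 = 2·9 + 3·-4 + -4·-1 = 10
  a_5 = 2·10 + 3·9 + -4·-4 = 63
  a_6 = 2·63 + 3·10 + -4·9 = 120
  a_7 = 2·120 + 3·63 + -4·10 = 389
  a_8 = 2·389 + 3·120 + -4·63 = 886
  a_9 = 2·886 + 3·389 + -4·120 = 2459
  a_10 = 2·2459 + 3·886 + -4·389 = 6020

2,3,-4 ; 6020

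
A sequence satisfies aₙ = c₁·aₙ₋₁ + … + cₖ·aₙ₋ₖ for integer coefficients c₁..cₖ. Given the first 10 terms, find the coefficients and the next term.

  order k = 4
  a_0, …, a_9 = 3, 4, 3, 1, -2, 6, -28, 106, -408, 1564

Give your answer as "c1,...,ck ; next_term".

  a_4 = -4·1 + 0·3 + 2·4 + -2·3 = -2
  a_5 = -4·-2 + 0·1 + 2·3 + -2·4 = 6
  a_6 = -4·6 + 0·-2 + 2·1 + -2·3 = -28
  a_7 = -4·-28 + 0·6 + 2·-2 + -2·1 = 106
  a_8 = -4·106 + 0·-28 + 2·6 + -2·-2 = -408
  a_9 = -4·-408 + 0·106 + 2·-28 + -2·6 = 1564
  a_10 = -4·1564 + 0·-408 + 2·106 + -2·-28 = -5988

-4,0,2,-2 ; -5988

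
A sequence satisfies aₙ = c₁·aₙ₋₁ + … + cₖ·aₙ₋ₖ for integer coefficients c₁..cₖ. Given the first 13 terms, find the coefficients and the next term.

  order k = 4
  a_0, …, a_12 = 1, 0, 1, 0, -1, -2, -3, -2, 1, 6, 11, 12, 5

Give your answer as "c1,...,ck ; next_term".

1,0,-1,-1 ; -12

  a_4 = 1·0 + 0·1 + -1·0 + -1·1 = -1
  a_5 = 1·-1 + 0·0 + -1·1 + -1·0 = -2
  a_6 = 1·-2 + 0·-1 + -1·0 + -1·1 = -3
  a_7 = 1·-3 + 0·-2 + -1·-1 + -1·0 = -2
  a_8 = 1·-2 + 0·-3 + -1·-2 + -1·-1 = 1
  a_9 = 1·1 + 0·-2 + -1·-3 + -1·-2 = 6
  a_10 = 1·6 + 0·1 + -1·-2 + -1·-3 = 11
  a_11 = 1·11 + 0·6 + -1·1 + -1·-2 = 12
  a_12 = 1·12 + 0·11 + -1·6 + -1·1 = 5
  a_13 = 1·5 + 0·12 + -1·11 + -1·6 = -12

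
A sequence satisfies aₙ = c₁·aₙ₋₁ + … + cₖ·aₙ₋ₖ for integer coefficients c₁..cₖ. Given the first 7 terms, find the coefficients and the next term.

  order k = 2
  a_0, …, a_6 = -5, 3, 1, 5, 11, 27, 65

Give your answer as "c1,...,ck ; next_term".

  a_2 = 2·3 + 1·-5 = 1
  a_3 = 2·1 + 1·3 = 5
  a_4 = 2·5 + 1·1 = 11
  a_5 = 2·11 + 1·5 = 27
  a_6 = 2·27 + 1·11 = 65
  a_7 = 2·65 + 1·27 = 157

2,1 ; 157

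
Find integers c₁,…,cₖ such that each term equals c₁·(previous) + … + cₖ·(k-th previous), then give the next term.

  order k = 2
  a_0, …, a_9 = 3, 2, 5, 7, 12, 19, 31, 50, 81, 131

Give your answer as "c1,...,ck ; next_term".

  a_2 = 1·2 + 1·3 = 5
  a_3 = 1·5 + 1·2 = 7
  a_4 = 1·7 + 1·5 = 12
  a_5 = 1·12 + 1·7 = 19
  a_6 = 1·19 + 1·12 = 31
  a_7 = 1·31 + 1·19 = 50
  a_8 = 1·50 + 1·31 = 81
  a_9 = 1·81 + 1·50 = 131
  a_10 = 1·131 + 1·81 = 212

1,1 ; 212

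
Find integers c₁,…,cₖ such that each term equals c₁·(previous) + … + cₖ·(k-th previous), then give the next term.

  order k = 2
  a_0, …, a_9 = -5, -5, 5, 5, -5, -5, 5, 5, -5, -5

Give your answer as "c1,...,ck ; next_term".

  a_2 = 0·-5 + -1·-5 = 5
  a_3 = 0·5 + -1·-5 = 5
  a_4 = 0·5 + -1·5 = -5
  a_5 = 0·-5 + -1·5 = -5
  a_6 = 0·-5 + -1·-5 = 5
  a_7 = 0·5 + -1·-5 = 5
  a_8 = 0·5 + -1·5 = -5
  a_9 = 0·-5 + -1·5 = -5
  a_10 = 0·-5 + -1·-5 = 5

0,-1 ; 5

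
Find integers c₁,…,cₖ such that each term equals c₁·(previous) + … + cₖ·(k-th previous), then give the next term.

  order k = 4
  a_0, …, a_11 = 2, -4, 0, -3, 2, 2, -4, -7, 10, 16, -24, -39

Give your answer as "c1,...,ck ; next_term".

0,-2,0,1 ; 58

  a_4 = 0·-3 + -2·0 + 0·-4 + 1·2 = 2
  a_5 = 0·2 + -2·-3 + 0·0 + 1·-4 = 2
  a_6 = 0·2 + -2·2 + 0·-3 + 1·0 = -4
  a_7 = 0·-4 + -2·2 + 0·2 + 1·-3 = -7
  a_8 = 0·-7 + -2·-4 + 0·2 + 1·2 = 10
  a_9 = 0·10 + -2·-7 + 0·-4 + 1·2 = 16
  a_10 = 0·16 + -2·10 + 0·-7 + 1·-4 = -24
  a_11 = 0·-24 + -2·16 + 0·10 + 1·-7 = -39
  a_12 = 0·-39 + -2·-24 + 0·16 + 1·10 = 58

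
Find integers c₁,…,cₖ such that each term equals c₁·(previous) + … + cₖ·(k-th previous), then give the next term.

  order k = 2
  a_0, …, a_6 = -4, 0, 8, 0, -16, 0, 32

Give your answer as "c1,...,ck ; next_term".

  a_2 = 0·0 + -2·-4 = 8
  a_3 = 0·8 + -2·0 = 0
  a_4 = 0·0 + -2·8 = -16
  a_5 = 0·-16 + -2·0 = 0
  a_6 = 0·0 + -2·-16 = 32
  a_7 = 0·32 + -2·0 = 0

0,-2 ; 0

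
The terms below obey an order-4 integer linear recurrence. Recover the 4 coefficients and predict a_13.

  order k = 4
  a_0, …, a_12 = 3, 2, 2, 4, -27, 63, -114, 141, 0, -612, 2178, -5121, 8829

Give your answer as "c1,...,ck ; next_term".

  a_4 = -3·4 + -3·2 + 0·2 + -3·3 = -27
  a_5 = -3·-27 + -3·4 + 0·2 + -3·2 = 63
  a_6 = -3·63 + -3·-27 + 0·4 + -3·2 = -114
  a_7 = -3·-114 + -3·63 + 0·-27 + -3·4 = 141
  a_8 = -3·141 + -3·-114 + 0·63 + -3·-27 = 0
  a_9 = -3·0 + -3·141 + 0·-114 + -3·63 = -612
  a_10 = -3·-612 + -3·0 + 0·141 + -3·-114 = 2178
  a_11 = -3·2178 + -3·-612 + 0·0 + -3·141 = -5121
  a_12 = -3·-5121 + -3·2178 + 0·-612 + -3·0 = 8829
  a_13 = -3·8829 + -3·-5121 + 0·2178 + -3·-612 = -9288

-3,-3,0,-3 ; -9288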